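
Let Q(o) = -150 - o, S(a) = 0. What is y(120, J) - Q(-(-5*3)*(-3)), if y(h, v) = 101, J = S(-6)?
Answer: 206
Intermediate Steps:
J = 0
y(120, J) - Q(-(-5*3)*(-3)) = 101 - (-150 - (-1)*-5*3*(-3)) = 101 - (-150 - (-1)*(-15*(-3))) = 101 - (-150 - (-1)*45) = 101 - (-150 - 1*(-45)) = 101 - (-150 + 45) = 101 - 1*(-105) = 101 + 105 = 206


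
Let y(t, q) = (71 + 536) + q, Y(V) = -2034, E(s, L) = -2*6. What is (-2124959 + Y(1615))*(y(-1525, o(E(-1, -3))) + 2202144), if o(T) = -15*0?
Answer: -4685235957743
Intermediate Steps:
E(s, L) = -12
o(T) = 0
y(t, q) = 607 + q
(-2124959 + Y(1615))*(y(-1525, o(E(-1, -3))) + 2202144) = (-2124959 - 2034)*((607 + 0) + 2202144) = -2126993*(607 + 2202144) = -2126993*2202751 = -4685235957743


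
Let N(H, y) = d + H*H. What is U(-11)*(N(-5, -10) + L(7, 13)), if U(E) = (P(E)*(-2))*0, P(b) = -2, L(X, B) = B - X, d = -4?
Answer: 0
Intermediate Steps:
U(E) = 0 (U(E) = -2*(-2)*0 = 4*0 = 0)
N(H, y) = -4 + H² (N(H, y) = -4 + H*H = -4 + H²)
U(-11)*(N(-5, -10) + L(7, 13)) = 0*((-4 + (-5)²) + (13 - 1*7)) = 0*((-4 + 25) + (13 - 7)) = 0*(21 + 6) = 0*27 = 0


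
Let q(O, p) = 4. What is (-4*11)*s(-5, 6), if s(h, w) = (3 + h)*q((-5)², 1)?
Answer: 352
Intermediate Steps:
s(h, w) = 12 + 4*h (s(h, w) = (3 + h)*4 = 12 + 4*h)
(-4*11)*s(-5, 6) = (-4*11)*(12 + 4*(-5)) = -44*(12 - 20) = -44*(-8) = 352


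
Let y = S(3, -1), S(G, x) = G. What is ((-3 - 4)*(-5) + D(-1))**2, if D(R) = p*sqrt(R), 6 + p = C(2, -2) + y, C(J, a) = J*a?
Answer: 1176 - 490*I ≈ 1176.0 - 490.0*I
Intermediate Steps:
y = 3
p = -7 (p = -6 + (2*(-2) + 3) = -6 + (-4 + 3) = -6 - 1 = -7)
D(R) = -7*sqrt(R)
((-3 - 4)*(-5) + D(-1))**2 = ((-3 - 4)*(-5) - 7*I)**2 = (-7*(-5) - 7*I)**2 = (35 - 7*I)**2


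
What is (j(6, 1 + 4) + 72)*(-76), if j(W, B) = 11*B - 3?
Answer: -9424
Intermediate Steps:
j(W, B) = -3 + 11*B
(j(6, 1 + 4) + 72)*(-76) = ((-3 + 11*(1 + 4)) + 72)*(-76) = ((-3 + 11*5) + 72)*(-76) = ((-3 + 55) + 72)*(-76) = (52 + 72)*(-76) = 124*(-76) = -9424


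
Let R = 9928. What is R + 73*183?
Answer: 23287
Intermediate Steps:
R + 73*183 = 9928 + 73*183 = 9928 + 13359 = 23287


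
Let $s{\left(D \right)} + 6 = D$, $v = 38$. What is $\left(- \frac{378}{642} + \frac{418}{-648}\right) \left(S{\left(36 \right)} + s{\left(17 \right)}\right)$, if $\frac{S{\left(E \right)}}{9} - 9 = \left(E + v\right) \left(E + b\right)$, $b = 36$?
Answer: $- \frac{513770525}{8667} \approx -59279.0$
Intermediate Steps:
$s{\left(D \right)} = -6 + D$
$S{\left(E \right)} = 81 + 9 \left(36 + E\right) \left(38 + E\right)$ ($S{\left(E \right)} = 81 + 9 \left(E + 38\right) \left(E + 36\right) = 81 + 9 \left(38 + E\right) \left(36 + E\right) = 81 + 9 \left(36 + E\right) \left(38 + E\right)$)
$\left(- \frac{378}{642} + \frac{418}{-648}\right) \left(S{\left(36 \right)} + s{\left(17 \right)}\right) = \left(- \frac{378}{642} + \frac{418}{-648}\right) \left(\left(12393 + 9 \cdot 36^{2} + 666 \cdot 36\right) + \left(-6 + 17\right)\right) = \left(\left(-378\right) \frac{1}{642} + 418 \left(- \frac{1}{648}\right)\right) \left(\left(12393 + 9 \cdot 1296 + 23976\right) + 11\right) = \left(- \frac{63}{107} - \frac{209}{324}\right) \left(\left(12393 + 11664 + 23976\right) + 11\right) = - \frac{42775 \left(48033 + 11\right)}{34668} = \left(- \frac{42775}{34668}\right) 48044 = - \frac{513770525}{8667}$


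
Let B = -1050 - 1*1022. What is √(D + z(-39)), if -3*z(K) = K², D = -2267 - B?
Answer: 3*I*√78 ≈ 26.495*I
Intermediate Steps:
B = -2072 (B = -1050 - 1022 = -2072)
D = -195 (D = -2267 - 1*(-2072) = -2267 + 2072 = -195)
z(K) = -K²/3
√(D + z(-39)) = √(-195 - ⅓*(-39)²) = √(-195 - ⅓*1521) = √(-195 - 507) = √(-702) = 3*I*√78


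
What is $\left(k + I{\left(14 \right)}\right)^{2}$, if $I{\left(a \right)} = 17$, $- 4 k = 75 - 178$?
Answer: $\frac{29241}{16} \approx 1827.6$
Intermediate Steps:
$k = \frac{103}{4}$ ($k = - \frac{75 - 178}{4} = \left(- \frac{1}{4}\right) \left(-103\right) = \frac{103}{4} \approx 25.75$)
$\left(k + I{\left(14 \right)}\right)^{2} = \left(\frac{103}{4} + 17\right)^{2} = \left(\frac{171}{4}\right)^{2} = \frac{29241}{16}$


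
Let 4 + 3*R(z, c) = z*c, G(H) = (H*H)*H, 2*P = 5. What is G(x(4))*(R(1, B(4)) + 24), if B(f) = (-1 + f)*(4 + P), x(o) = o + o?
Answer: 44800/3 ≈ 14933.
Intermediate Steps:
P = 5/2 (P = (½)*5 = 5/2 ≈ 2.5000)
x(o) = 2*o
B(f) = -13/2 + 13*f/2 (B(f) = (-1 + f)*(4 + 5/2) = (-1 + f)*(13/2) = -13/2 + 13*f/2)
G(H) = H³ (G(H) = H²*H = H³)
R(z, c) = -4/3 + c*z/3 (R(z, c) = -4/3 + (z*c)/3 = -4/3 + (c*z)/3 = -4/3 + c*z/3)
G(x(4))*(R(1, B(4)) + 24) = (2*4)³*((-4/3 + (⅓)*(-13/2 + (13/2)*4)*1) + 24) = 8³*((-4/3 + (⅓)*(-13/2 + 26)*1) + 24) = 512*((-4/3 + (⅓)*(39/2)*1) + 24) = 512*((-4/3 + 13/2) + 24) = 512*(31/6 + 24) = 512*(175/6) = 44800/3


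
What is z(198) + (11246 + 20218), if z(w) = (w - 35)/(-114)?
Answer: 3586733/114 ≈ 31463.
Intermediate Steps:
z(w) = 35/114 - w/114 (z(w) = (-35 + w)*(-1/114) = 35/114 - w/114)
z(198) + (11246 + 20218) = (35/114 - 1/114*198) + (11246 + 20218) = (35/114 - 33/19) + 31464 = -163/114 + 31464 = 3586733/114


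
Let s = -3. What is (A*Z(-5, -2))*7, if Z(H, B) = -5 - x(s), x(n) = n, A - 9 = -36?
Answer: 378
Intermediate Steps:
A = -27 (A = 9 - 36 = -27)
Z(H, B) = -2 (Z(H, B) = -5 - 1*(-3) = -5 + 3 = -2)
(A*Z(-5, -2))*7 = -27*(-2)*7 = 54*7 = 378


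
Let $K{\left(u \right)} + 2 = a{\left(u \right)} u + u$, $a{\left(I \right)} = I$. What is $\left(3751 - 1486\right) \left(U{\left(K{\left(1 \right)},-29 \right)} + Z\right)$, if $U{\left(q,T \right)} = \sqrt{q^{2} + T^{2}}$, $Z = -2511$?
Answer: $-5621730$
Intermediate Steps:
$K{\left(u \right)} = -2 + u + u^{2}$ ($K{\left(u \right)} = -2 + \left(u u + u\right) = -2 + \left(u^{2} + u\right) = -2 + \left(u + u^{2}\right) = -2 + u + u^{2}$)
$U{\left(q,T \right)} = \sqrt{T^{2} + q^{2}}$
$\left(3751 - 1486\right) \left(U{\left(K{\left(1 \right)},-29 \right)} + Z\right) = \left(3751 - 1486\right) \left(\sqrt{\left(-29\right)^{2} + \left(-2 + 1 + 1^{2}\right)^{2}} - 2511\right) = 2265 \left(\sqrt{841 + \left(-2 + 1 + 1\right)^{2}} - 2511\right) = 2265 \left(\sqrt{841 + 0^{2}} - 2511\right) = 2265 \left(\sqrt{841 + 0} - 2511\right) = 2265 \left(\sqrt{841} - 2511\right) = 2265 \left(29 - 2511\right) = 2265 \left(-2482\right) = -5621730$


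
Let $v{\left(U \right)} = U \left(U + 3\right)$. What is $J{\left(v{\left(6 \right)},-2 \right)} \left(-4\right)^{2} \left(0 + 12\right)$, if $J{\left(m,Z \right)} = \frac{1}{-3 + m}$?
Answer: $\frac{64}{17} \approx 3.7647$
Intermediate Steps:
$v{\left(U \right)} = U \left(3 + U\right)$
$J{\left(v{\left(6 \right)},-2 \right)} \left(-4\right)^{2} \left(0 + 12\right) = \frac{\left(-4\right)^{2}}{-3 + 6 \left(3 + 6\right)} \left(0 + 12\right) = \frac{1}{-3 + 6 \cdot 9} \cdot 16 \cdot 12 = \frac{1}{-3 + 54} \cdot 16 \cdot 12 = \frac{1}{51} \cdot 16 \cdot 12 = \frac{16}{51} \cdot 12 = \frac{64}{17}$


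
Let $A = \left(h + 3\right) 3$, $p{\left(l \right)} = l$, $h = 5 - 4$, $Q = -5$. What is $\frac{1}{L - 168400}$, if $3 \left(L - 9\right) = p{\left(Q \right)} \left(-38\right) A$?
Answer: $- \frac{1}{167631} \approx -5.9655 \cdot 10^{-6}$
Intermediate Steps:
$h = 1$ ($h = 5 - 4 = 1$)
$A = 12$ ($A = \left(1 + 3\right) 3 = 4 \cdot 3 = 12$)
$L = 769$ ($L = 9 + \frac{\left(-5\right) \left(-38\right) 12}{3} = 9 + \frac{190 \cdot 12}{3} = 9 + \frac{1}{3} \cdot 2280 = 9 + 760 = 769$)
$\frac{1}{L - 168400} = \frac{1}{769 - 168400} = \frac{1}{-167631} = - \frac{1}{167631}$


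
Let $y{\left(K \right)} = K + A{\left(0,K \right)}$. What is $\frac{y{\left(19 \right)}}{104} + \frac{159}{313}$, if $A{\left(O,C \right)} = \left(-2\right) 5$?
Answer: $\frac{19353}{32552} \approx 0.59453$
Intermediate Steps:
$A{\left(O,C \right)} = -10$
$y{\left(K \right)} = -10 + K$ ($y{\left(K \right)} = K - 10 = -10 + K$)
$\frac{y{\left(19 \right)}}{104} + \frac{159}{313} = \frac{-10 + 19}{104} + \frac{159}{313} = 9 \cdot \frac{1}{104} + 159 \cdot \frac{1}{313} = \frac{9}{104} + \frac{159}{313} = \frac{19353}{32552}$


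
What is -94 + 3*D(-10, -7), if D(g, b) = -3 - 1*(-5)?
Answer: -88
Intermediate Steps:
D(g, b) = 2 (D(g, b) = -3 + 5 = 2)
-94 + 3*D(-10, -7) = -94 + 3*2 = -94 + 6 = -88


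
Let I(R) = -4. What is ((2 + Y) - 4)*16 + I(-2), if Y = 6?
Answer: 60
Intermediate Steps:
((2 + Y) - 4)*16 + I(-2) = ((2 + 6) - 4)*16 - 4 = (8 - 4)*16 - 4 = 4*16 - 4 = 64 - 4 = 60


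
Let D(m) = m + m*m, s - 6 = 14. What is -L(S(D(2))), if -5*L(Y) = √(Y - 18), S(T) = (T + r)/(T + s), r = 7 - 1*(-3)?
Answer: I*√2938/65 ≈ 0.8339*I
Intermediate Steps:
r = 10 (r = 7 + 3 = 10)
s = 20 (s = 6 + 14 = 20)
D(m) = m + m²
S(T) = (10 + T)/(20 + T) (S(T) = (T + 10)/(T + 20) = (10 + T)/(20 + T))
L(Y) = -√(-18 + Y)/5 (L(Y) = -√(Y - 18)/5 = -√(-18 + Y)/5)
-L(S(D(2))) = -(-1)*√(-18 + (10 + 2*(1 + 2))/(20 + 2*(1 + 2)))/5 = -(-1)*√(-18 + (10 + 2*3)/(20 + 2*3))/5 = -(-1)*√(-18 + (10 + 6)/(20 + 6))/5 = -(-1)*√(-18 + 16/26)/5 = -(-1)*√(-18 + (1/26)*16)/5 = -(-1)*√(-18 + 8/13)/5 = -(-1)*√(-226/13)/5 = -(-1)*I*√2938/13/5 = -(-1)*I*√2938/65 = I*√2938/65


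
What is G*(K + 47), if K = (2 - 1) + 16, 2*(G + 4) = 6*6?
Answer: 896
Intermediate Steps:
G = 14 (G = -4 + (6*6)/2 = -4 + (1/2)*36 = -4 + 18 = 14)
K = 17 (K = 1 + 16 = 17)
G*(K + 47) = 14*(17 + 47) = 14*64 = 896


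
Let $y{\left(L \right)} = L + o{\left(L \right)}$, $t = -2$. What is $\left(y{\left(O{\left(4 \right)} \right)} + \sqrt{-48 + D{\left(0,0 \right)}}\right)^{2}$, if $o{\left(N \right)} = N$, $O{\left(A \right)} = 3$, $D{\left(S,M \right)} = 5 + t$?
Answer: $-9 + 36 i \sqrt{5} \approx -9.0 + 80.498 i$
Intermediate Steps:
$D{\left(S,M \right)} = 3$ ($D{\left(S,M \right)} = 5 - 2 = 3$)
$y{\left(L \right)} = 2 L$ ($y{\left(L \right)} = L + L = 2 L$)
$\left(y{\left(O{\left(4 \right)} \right)} + \sqrt{-48 + D{\left(0,0 \right)}}\right)^{2} = \left(2 \cdot 3 + \sqrt{-48 + 3}\right)^{2} = \left(6 + \sqrt{-45}\right)^{2} = \left(6 + 3 i \sqrt{5}\right)^{2}$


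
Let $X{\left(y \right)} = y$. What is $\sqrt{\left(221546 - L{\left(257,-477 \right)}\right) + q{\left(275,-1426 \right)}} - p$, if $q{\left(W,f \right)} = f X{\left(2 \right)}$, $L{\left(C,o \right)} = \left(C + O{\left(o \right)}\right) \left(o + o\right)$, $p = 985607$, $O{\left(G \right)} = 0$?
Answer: $-985607 + 32 \sqrt{453} \approx -9.8493 \cdot 10^{5}$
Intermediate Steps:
$L{\left(C,o \right)} = 2 C o$ ($L{\left(C,o \right)} = \left(C + 0\right) \left(o + o\right) = C 2 o = 2 C o$)
$q{\left(W,f \right)} = 2 f$ ($q{\left(W,f \right)} = f 2 = 2 f$)
$\sqrt{\left(221546 - L{\left(257,-477 \right)}\right) + q{\left(275,-1426 \right)}} - p = \sqrt{\left(221546 - 2 \cdot 257 \left(-477\right)\right) + 2 \left(-1426\right)} - 985607 = \sqrt{\left(221546 - -245178\right) - 2852} - 985607 = \sqrt{\left(221546 + 245178\right) - 2852} - 985607 = \sqrt{466724 - 2852} - 985607 = \sqrt{463872} - 985607 = 32 \sqrt{453} - 985607 = -985607 + 32 \sqrt{453}$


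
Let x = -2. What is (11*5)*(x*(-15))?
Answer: 1650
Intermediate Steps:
(11*5)*(x*(-15)) = (11*5)*(-2*(-15)) = 55*30 = 1650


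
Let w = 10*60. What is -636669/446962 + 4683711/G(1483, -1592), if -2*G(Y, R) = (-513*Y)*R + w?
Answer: -64607949722813/45111903265568 ≈ -1.4322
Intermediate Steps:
w = 600
G(Y, R) = -300 + 513*R*Y/2 (G(Y, R) = -((-513*Y)*R + 600)/2 = -(-513*R*Y + 600)/2 = -(600 - 513*R*Y)/2 = -300 + 513*R*Y/2)
-636669/446962 + 4683711/G(1483, -1592) = -636669/446962 + 4683711/(-300 + (513/2)*(-1592)*1483) = -636669*1/446962 + 4683711/(-300 - 605580084) = -636669/446962 + 4683711/(-605580384) = -636669/446962 + 4683711*(-1/605580384) = -636669/446962 - 1561237/201860128 = -64607949722813/45111903265568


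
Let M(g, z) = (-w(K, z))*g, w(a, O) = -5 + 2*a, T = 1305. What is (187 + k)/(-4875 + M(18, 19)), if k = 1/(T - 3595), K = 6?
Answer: -142743/3817430 ≈ -0.037392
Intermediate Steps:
k = -1/2290 (k = 1/(1305 - 3595) = 1/(-2290) = -1/2290 ≈ -0.00043668)
M(g, z) = -7*g (M(g, z) = (-(-5 + 2*6))*g = (-(-5 + 12))*g = (-1*7)*g = -7*g)
(187 + k)/(-4875 + M(18, 19)) = (187 - 1/2290)/(-4875 - 7*18) = 428229/(2290*(-4875 - 126)) = (428229/2290)/(-5001) = (428229/2290)*(-1/5001) = -142743/3817430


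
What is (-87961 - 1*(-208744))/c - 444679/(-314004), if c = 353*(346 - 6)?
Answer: 11412089839/4710845010 ≈ 2.4225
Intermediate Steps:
c = 120020 (c = 353*340 = 120020)
(-87961 - 1*(-208744))/c - 444679/(-314004) = (-87961 - 1*(-208744))/120020 - 444679/(-314004) = (-87961 + 208744)*(1/120020) - 444679*(-1/314004) = 120783*(1/120020) + 444679/314004 = 120783/120020 + 444679/314004 = 11412089839/4710845010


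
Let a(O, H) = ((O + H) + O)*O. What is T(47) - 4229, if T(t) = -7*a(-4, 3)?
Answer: -4369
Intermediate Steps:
a(O, H) = O*(H + 2*O) (a(O, H) = ((H + O) + O)*O = (H + 2*O)*O = O*(H + 2*O))
T(t) = -140 (T(t) = -(-28)*(3 + 2*(-4)) = -(-28)*(3 - 8) = -(-28)*(-5) = -7*20 = -140)
T(47) - 4229 = -140 - 4229 = -4369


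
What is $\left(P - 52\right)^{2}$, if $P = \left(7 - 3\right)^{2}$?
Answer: $1296$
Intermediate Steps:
$P = 16$ ($P = 4^{2} = 16$)
$\left(P - 52\right)^{2} = \left(16 - 52\right)^{2} = \left(-36\right)^{2} = 1296$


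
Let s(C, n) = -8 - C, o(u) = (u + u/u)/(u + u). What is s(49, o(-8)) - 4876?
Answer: -4933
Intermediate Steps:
o(u) = (1 + u)/(2*u) (o(u) = (u + 1)/((2*u)) = (1 + u)*(1/(2*u)) = (1 + u)/(2*u))
s(49, o(-8)) - 4876 = (-8 - 1*49) - 4876 = (-8 - 49) - 4876 = -57 - 4876 = -4933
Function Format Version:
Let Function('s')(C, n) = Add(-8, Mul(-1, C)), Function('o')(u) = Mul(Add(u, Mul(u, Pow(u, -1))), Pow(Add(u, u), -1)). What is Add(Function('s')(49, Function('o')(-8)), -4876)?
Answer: -4933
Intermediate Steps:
Function('o')(u) = Mul(Rational(1, 2), Pow(u, -1), Add(1, u)) (Function('o')(u) = Mul(Add(u, 1), Pow(Mul(2, u), -1)) = Mul(Add(1, u), Mul(Rational(1, 2), Pow(u, -1))) = Mul(Rational(1, 2), Pow(u, -1), Add(1, u)))
Add(Function('s')(49, Function('o')(-8)), -4876) = Add(Add(-8, Mul(-1, 49)), -4876) = Add(Add(-8, -49), -4876) = Add(-57, -4876) = -4933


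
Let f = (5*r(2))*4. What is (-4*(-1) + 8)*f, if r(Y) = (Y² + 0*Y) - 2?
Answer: 480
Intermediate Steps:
r(Y) = -2 + Y² (r(Y) = (Y² + 0) - 2 = Y² - 2 = -2 + Y²)
f = 40 (f = (5*(-2 + 2²))*4 = (5*(-2 + 4))*4 = (5*2)*4 = 10*4 = 40)
(-4*(-1) + 8)*f = (-4*(-1) + 8)*40 = (4 + 8)*40 = 12*40 = 480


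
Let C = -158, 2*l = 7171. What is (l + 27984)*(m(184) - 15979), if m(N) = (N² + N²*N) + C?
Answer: 394443412997/2 ≈ 1.9722e+11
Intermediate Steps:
l = 7171/2 (l = (½)*7171 = 7171/2 ≈ 3585.5)
m(N) = -158 + N² + N³ (m(N) = (N² + N²*N) - 158 = (N² + N³) - 158 = -158 + N² + N³)
(l + 27984)*(m(184) - 15979) = (7171/2 + 27984)*((-158 + 184² + 184³) - 15979) = 63139*((-158 + 33856 + 6229504) - 15979)/2 = 63139*(6263202 - 15979)/2 = (63139/2)*6247223 = 394443412997/2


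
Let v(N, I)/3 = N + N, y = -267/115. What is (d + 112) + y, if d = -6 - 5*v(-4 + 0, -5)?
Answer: 25723/115 ≈ 223.68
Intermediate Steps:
y = -267/115 (y = -267*1/115 = -267/115 ≈ -2.3217)
v(N, I) = 6*N (v(N, I) = 3*(N + N) = 3*(2*N) = 6*N)
d = 114 (d = -6 - 30*(-4 + 0) = -6 - 30*(-4) = -6 - 5*(-24) = -6 + 120 = 114)
(d + 112) + y = (114 + 112) - 267/115 = 226 - 267/115 = 25723/115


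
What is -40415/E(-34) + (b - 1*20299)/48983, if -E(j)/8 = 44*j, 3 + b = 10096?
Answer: -17370193/4844864 ≈ -3.5853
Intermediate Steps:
b = 10093 (b = -3 + 10096 = 10093)
E(j) = -352*j
-40415/E(-34) + (b - 1*20299)/48983 = -40415/((-352*(-34))) + (10093 - 1*20299)/48983 = -40415/11968 + (10093 - 20299)*(1/48983) = -40415*1/11968 - 10206*1/48983 = -40415/11968 - 10206/48983 = -17370193/4844864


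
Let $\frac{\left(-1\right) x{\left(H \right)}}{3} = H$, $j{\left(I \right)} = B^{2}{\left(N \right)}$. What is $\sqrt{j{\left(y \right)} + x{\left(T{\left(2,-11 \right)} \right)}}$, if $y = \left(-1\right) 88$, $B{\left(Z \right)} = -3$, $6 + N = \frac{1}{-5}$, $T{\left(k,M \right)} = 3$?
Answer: $0$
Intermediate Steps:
$N = - \frac{31}{5}$ ($N = -6 + \frac{1}{-5} = -6 - \frac{1}{5} = - \frac{31}{5} \approx -6.2$)
$y = -88$
$j{\left(I \right)} = 9$ ($j{\left(I \right)} = \left(-3\right)^{2} = 9$)
$x{\left(H \right)} = - 3 H$
$\sqrt{j{\left(y \right)} + x{\left(T{\left(2,-11 \right)} \right)}} = \sqrt{9 - 9} = \sqrt{0} = 0$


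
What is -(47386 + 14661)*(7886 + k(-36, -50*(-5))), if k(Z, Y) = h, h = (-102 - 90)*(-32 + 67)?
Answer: -72346802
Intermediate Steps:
h = -6720 (h = -192*35 = -6720)
k(Z, Y) = -6720
-(47386 + 14661)*(7886 + k(-36, -50*(-5))) = -(47386 + 14661)*(7886 - 6720) = -62047*1166 = -1*72346802 = -72346802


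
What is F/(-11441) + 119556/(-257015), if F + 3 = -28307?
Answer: 5908254454/2940508615 ≈ 2.0093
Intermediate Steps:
F = -28310 (F = -3 - 28307 = -28310)
F/(-11441) + 119556/(-257015) = -28310/(-11441) + 119556/(-257015) = -28310*(-1/11441) + 119556*(-1/257015) = 28310/11441 - 119556/257015 = 5908254454/2940508615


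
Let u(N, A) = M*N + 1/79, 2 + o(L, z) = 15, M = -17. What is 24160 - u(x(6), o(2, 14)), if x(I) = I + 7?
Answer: 1926098/79 ≈ 24381.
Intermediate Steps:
x(I) = 7 + I
o(L, z) = 13 (o(L, z) = -2 + 15 = 13)
u(N, A) = 1/79 - 17*N (u(N, A) = -17*N + 1/79 = 1/79 - 17*N)
24160 - u(x(6), o(2, 14)) = 24160 - (1/79 - 17*(7 + 6)) = 24160 - (1/79 - 17*13) = 24160 - (1/79 - 221) = 24160 - 1*(-17458/79) = 24160 + 17458/79 = 1926098/79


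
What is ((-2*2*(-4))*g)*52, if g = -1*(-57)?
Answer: 47424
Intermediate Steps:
g = 57
((-2*2*(-4))*g)*52 = ((-2*2*(-4))*57)*52 = (-4*(-4)*57)*52 = (16*57)*52 = 912*52 = 47424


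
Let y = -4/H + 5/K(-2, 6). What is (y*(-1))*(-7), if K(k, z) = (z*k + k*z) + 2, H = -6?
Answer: 203/66 ≈ 3.0758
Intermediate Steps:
K(k, z) = 2 + 2*k*z (K(k, z) = (k*z + k*z) + 2 = 2*k*z + 2 = 2 + 2*k*z)
y = 29/66 (y = -4/(-6) + 5/(2 + 2*(-2)*6) = -4*(-⅙) + 5/(2 - 24) = ⅔ + 5/(-22) = ⅔ + 5*(-1/22) = ⅔ - 5/22 = 29/66 ≈ 0.43939)
(y*(-1))*(-7) = ((29/66)*(-1))*(-7) = -29/66*(-7) = 203/66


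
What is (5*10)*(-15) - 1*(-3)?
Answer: -747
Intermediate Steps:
(5*10)*(-15) - 1*(-3) = 50*(-15) + 3 = -750 + 3 = -747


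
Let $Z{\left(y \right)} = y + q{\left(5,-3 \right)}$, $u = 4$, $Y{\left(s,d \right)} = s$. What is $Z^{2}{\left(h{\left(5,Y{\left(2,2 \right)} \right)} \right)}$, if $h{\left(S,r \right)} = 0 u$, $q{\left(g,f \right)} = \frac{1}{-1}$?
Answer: $1$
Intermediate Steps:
$q{\left(g,f \right)} = -1$
$h{\left(S,r \right)} = 0$ ($h{\left(S,r \right)} = 0 \cdot 4 = 0$)
$Z{\left(y \right)} = -1 + y$ ($Z{\left(y \right)} = y - 1 = -1 + y$)
$Z^{2}{\left(h{\left(5,Y{\left(2,2 \right)} \right)} \right)} = \left(-1 + 0\right)^{2} = \left(-1\right)^{2} = 1$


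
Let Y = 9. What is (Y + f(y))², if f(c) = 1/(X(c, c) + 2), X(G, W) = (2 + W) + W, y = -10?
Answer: 20449/256 ≈ 79.879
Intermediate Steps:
X(G, W) = 2 + 2*W
f(c) = 1/(4 + 2*c) (f(c) = 1/((2 + 2*c) + 2) = 1/(4 + 2*c))
(Y + f(y))² = (9 + 1/(2*(2 - 10)))² = (9 + (½)/(-8))² = (9 + (½)*(-⅛))² = (9 - 1/16)² = (143/16)² = 20449/256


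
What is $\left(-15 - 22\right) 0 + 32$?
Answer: $32$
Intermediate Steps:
$\left(-15 - 22\right) 0 + 32 = \left(-37\right) 0 + 32 = 0 + 32 = 32$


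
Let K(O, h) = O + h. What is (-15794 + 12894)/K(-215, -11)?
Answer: 1450/113 ≈ 12.832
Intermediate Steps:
(-15794 + 12894)/K(-215, -11) = (-15794 + 12894)/(-215 - 11) = -2900/(-226) = -2900*(-1/226) = 1450/113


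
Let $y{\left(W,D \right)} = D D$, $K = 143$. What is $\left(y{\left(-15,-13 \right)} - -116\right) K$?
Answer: $40755$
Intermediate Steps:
$y{\left(W,D \right)} = D^{2}$
$\left(y{\left(-15,-13 \right)} - -116\right) K = \left(\left(-13\right)^{2} - -116\right) 143 = \left(169 + 116\right) 143 = 285 \cdot 143 = 40755$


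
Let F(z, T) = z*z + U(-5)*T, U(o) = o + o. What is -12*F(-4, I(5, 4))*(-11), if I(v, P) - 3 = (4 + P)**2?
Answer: -86328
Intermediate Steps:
U(o) = 2*o
I(v, P) = 3 + (4 + P)**2
F(z, T) = z**2 - 10*T (F(z, T) = z*z + (2*(-5))*T = z**2 - 10*T)
-12*F(-4, I(5, 4))*(-11) = -12*((-4)**2 - 10*(3 + (4 + 4)**2))*(-11) = -12*(16 - 10*(3 + 8**2))*(-11) = -12*(16 - 10*(3 + 64))*(-11) = -12*(16 - 10*67)*(-11) = -12*(16 - 670)*(-11) = -12*(-654)*(-11) = 7848*(-11) = -86328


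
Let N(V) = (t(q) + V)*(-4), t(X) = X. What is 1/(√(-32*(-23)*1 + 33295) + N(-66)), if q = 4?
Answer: 248/27473 - √34031/27473 ≈ 0.0023123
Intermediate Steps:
N(V) = -16 - 4*V (N(V) = (4 + V)*(-4) = -16 - 4*V)
1/(√(-32*(-23)*1 + 33295) + N(-66)) = 1/(√(-32*(-23)*1 + 33295) + (-16 - 4*(-66))) = 1/(√(736*1 + 33295) + (-16 + 264)) = 1/(√(736 + 33295) + 248) = 1/(√34031 + 248) = 1/(248 + √34031)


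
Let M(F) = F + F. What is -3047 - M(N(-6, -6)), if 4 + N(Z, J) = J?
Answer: -3027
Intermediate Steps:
N(Z, J) = -4 + J
M(F) = 2*F
-3047 - M(N(-6, -6)) = -3047 - 2*(-4 - 6) = -3047 - 2*(-10) = -3047 - 1*(-20) = -3047 + 20 = -3027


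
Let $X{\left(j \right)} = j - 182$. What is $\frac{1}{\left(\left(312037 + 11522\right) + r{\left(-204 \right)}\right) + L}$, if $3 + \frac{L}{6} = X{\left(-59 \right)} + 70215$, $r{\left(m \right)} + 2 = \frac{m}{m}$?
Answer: $\frac{1}{743384} \approx 1.3452 \cdot 10^{-6}$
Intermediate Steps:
$r{\left(m \right)} = -1$ ($r{\left(m \right)} = -2 + \frac{m}{m} = -2 + 1 = -1$)
$X{\left(j \right)} = -182 + j$ ($X{\left(j \right)} = j - 182 = -182 + j$)
$L = 419826$ ($L = -18 + 6 \left(\left(-182 - 59\right) + 70215\right) = -18 + 6 \left(-241 + 70215\right) = -18 + 6 \cdot 69974 = -18 + 419844 = 419826$)
$\frac{1}{\left(\left(312037 + 11522\right) + r{\left(-204 \right)}\right) + L} = \frac{1}{\left(\left(312037 + 11522\right) - 1\right) + 419826} = \frac{1}{\left(323559 - 1\right) + 419826} = \frac{1}{323558 + 419826} = \frac{1}{743384}$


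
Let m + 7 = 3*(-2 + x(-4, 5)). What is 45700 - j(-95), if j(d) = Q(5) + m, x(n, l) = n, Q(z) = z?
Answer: 45720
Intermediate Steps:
m = -25 (m = -7 + 3*(-2 - 4) = -7 + 3*(-6) = -7 - 18 = -25)
j(d) = -20 (j(d) = 5 - 25 = -20)
45700 - j(-95) = 45700 - 1*(-20) = 45700 + 20 = 45720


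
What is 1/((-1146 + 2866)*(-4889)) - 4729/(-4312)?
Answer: 1242704219/1133123530 ≈ 1.0967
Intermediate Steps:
1/((-1146 + 2866)*(-4889)) - 4729/(-4312) = -1/4889/1720 - 4729*(-1/4312) = (1/1720)*(-1/4889) + 4729/4312 = -1/8409080 + 4729/4312 = 1242704219/1133123530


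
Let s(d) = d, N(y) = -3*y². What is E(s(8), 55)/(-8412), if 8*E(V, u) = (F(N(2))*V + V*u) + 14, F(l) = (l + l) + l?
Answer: -83/33648 ≈ -0.0024667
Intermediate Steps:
F(l) = 3*l (F(l) = 2*l + l = 3*l)
E(V, u) = 7/4 - 9*V/2 + V*u/8 (E(V, u) = (((3*(-3*2²))*V + V*u) + 14)/8 = (((3*(-3*4))*V + V*u) + 14)/8 = (((3*(-12))*V + V*u) + 14)/8 = ((-36*V + V*u) + 14)/8 = (14 - 36*V + V*u)/8 = 7/4 - 9*V/2 + V*u/8)
E(s(8), 55)/(-8412) = (7/4 - 9/2*8 + (⅛)*8*55)/(-8412) = (7/4 - 36 + 55)*(-1/8412) = (83/4)*(-1/8412) = -83/33648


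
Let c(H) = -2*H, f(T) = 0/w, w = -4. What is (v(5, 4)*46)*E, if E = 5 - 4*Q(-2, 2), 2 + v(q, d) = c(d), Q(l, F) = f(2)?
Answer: -2300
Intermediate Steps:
f(T) = 0 (f(T) = 0/(-4) = 0*(-¼) = 0)
Q(l, F) = 0
v(q, d) = -2 - 2*d
E = 5 (E = 5 - 4*0 = 5 + 0 = 5)
(v(5, 4)*46)*E = ((-2 - 2*4)*46)*5 = ((-2 - 8)*46)*5 = -10*46*5 = -460*5 = -2300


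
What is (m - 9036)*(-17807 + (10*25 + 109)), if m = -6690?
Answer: 274387248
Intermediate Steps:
(m - 9036)*(-17807 + (10*25 + 109)) = (-6690 - 9036)*(-17807 + (10*25 + 109)) = -15726*(-17807 + (250 + 109)) = -15726*(-17807 + 359) = -15726*(-17448) = 274387248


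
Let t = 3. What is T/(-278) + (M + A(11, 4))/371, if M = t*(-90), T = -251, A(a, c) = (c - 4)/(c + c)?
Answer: 18061/103138 ≈ 0.17511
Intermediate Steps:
A(a, c) = (-4 + c)/(2*c) (A(a, c) = (-4 + c)/((2*c)) = (-4 + c)*(1/(2*c)) = (-4 + c)/(2*c))
M = -270 (M = 3*(-90) = -270)
T/(-278) + (M + A(11, 4))/371 = -251/(-278) + (-270 + (1/2)*(-4 + 4)/4)/371 = -251*(-1/278) + (-270 + (1/2)*(1/4)*0)*(1/371) = 251/278 + (-270 + 0)*(1/371) = 251/278 - 270*1/371 = 251/278 - 270/371 = 18061/103138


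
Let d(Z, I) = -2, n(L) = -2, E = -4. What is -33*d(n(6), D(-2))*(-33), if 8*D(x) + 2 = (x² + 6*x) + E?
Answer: -2178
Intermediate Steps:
D(x) = -¾ + x²/8 + 3*x/4 (D(x) = -¼ + ((x² + 6*x) - 4)/8 = -¼ + (-4 + x² + 6*x)/8 = -¼ + (-½ + x²/8 + 3*x/4) = -¾ + x²/8 + 3*x/4)
-33*d(n(6), D(-2))*(-33) = -33*(-2)*(-33) = 66*(-33) = -2178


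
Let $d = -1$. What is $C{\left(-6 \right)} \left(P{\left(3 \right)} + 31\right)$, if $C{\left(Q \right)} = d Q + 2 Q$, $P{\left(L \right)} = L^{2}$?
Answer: $-240$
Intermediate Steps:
$C{\left(Q \right)} = Q$ ($C{\left(Q \right)} = - Q + 2 Q = Q$)
$C{\left(-6 \right)} \left(P{\left(3 \right)} + 31\right) = - 6 \left(3^{2} + 31\right) = - 6 \left(9 + 31\right) = \left(-6\right) 40 = -240$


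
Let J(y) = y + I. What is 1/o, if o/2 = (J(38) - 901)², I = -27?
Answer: 1/1584200 ≈ 6.3123e-7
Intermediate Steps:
J(y) = -27 + y (J(y) = y - 27 = -27 + y)
o = 1584200 (o = 2*((-27 + 38) - 901)² = 2*(11 - 901)² = 2*(-890)² = 2*792100 = 1584200)
1/o = 1/1584200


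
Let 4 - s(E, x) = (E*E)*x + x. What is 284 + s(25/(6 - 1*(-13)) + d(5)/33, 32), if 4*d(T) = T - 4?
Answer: 78609502/393129 ≈ 199.96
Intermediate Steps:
d(T) = -1 + T/4 (d(T) = (T - 4)/4 = (-4 + T)/4 = -1 + T/4)
s(E, x) = 4 - x - x*E² (s(E, x) = 4 - ((E*E)*x + x) = 4 - (E²*x + x) = 4 - (x*E² + x) = 4 - (x + x*E²) = 4 + (-x - x*E²) = 4 - x - x*E²)
284 + s(25/(6 - 1*(-13)) + d(5)/33, 32) = 284 + (4 - 1*32 - 1*32*(25/(6 - 1*(-13)) + (-1 + (¼)*5)/33)²) = 284 + (4 - 32 - 1*32*(25/(6 + 13) + (-1 + 5/4)*(1/33))²) = 284 + (4 - 32 - 1*32*(25/19 + (¼)*(1/33))²) = 284 + (4 - 32 - 1*32*(25*(1/19) + 1/132)²) = 284 + (4 - 32 - 1*32*(25/19 + 1/132)²) = 284 + (4 - 32 - 1*32*(3319/2508)²) = 284 + (4 - 32 - 1*32*11015761/6290064) = 284 + (4 - 32 - 22031522/393129) = 284 - 33039134/393129 = 78609502/393129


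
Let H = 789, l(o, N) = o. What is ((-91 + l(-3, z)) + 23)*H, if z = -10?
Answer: -56019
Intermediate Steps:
((-91 + l(-3, z)) + 23)*H = ((-91 - 3) + 23)*789 = (-94 + 23)*789 = -71*789 = -56019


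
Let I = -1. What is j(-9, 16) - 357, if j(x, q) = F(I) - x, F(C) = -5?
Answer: -353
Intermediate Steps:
j(x, q) = -5 - x
j(-9, 16) - 357 = (-5 - 1*(-9)) - 357 = (-5 + 9) - 357 = 4 - 357 = -353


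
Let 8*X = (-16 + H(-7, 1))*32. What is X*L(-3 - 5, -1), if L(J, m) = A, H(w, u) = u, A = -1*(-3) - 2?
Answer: -60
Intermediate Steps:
A = 1 (A = 3 - 2 = 1)
L(J, m) = 1
X = -60 (X = ((-16 + 1)*32)/8 = (-15*32)/8 = (⅛)*(-480) = -60)
X*L(-3 - 5, -1) = -60*1 = -60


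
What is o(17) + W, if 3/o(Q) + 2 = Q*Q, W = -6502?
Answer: -1866071/287 ≈ -6502.0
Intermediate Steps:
o(Q) = 3/(-2 + Q²) (o(Q) = 3/(-2 + Q*Q) = 3/(-2 + Q²))
o(17) + W = 3/(-2 + 17²) - 6502 = 3/(-2 + 289) - 6502 = 3/287 - 6502 = -1866071/287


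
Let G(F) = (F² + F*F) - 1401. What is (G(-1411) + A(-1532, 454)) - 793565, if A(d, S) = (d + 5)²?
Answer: 5518605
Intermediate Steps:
A(d, S) = (5 + d)²
G(F) = -1401 + 2*F² (G(F) = (F² + F²) - 1401 = 2*F² - 1401 = -1401 + 2*F²)
(G(-1411) + A(-1532, 454)) - 793565 = ((-1401 + 2*(-1411)²) + (5 - 1532)²) - 793565 = ((-1401 + 2*1990921) + (-1527)²) - 793565 = ((-1401 + 3981842) + 2331729) - 793565 = (3980441 + 2331729) - 793565 = 6312170 - 793565 = 5518605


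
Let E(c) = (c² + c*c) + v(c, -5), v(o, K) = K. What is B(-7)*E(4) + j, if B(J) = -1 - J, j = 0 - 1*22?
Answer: 140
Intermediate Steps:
j = -22 (j = 0 - 22 = -22)
E(c) = -5 + 2*c² (E(c) = (c² + c*c) - 5 = (c² + c²) - 5 = 2*c² - 5 = -5 + 2*c²)
B(-7)*E(4) + j = (-1 - 1*(-7))*(-5 + 2*4²) - 22 = (-1 + 7)*(-5 + 2*16) - 22 = 6*(-5 + 32) - 22 = 6*27 - 22 = 162 - 22 = 140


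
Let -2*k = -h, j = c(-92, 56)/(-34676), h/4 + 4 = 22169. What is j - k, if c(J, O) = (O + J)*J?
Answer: -384297598/8669 ≈ -44330.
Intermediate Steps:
h = 88660 (h = -16 + 4*22169 = -16 + 88676 = 88660)
c(J, O) = J*(J + O) (c(J, O) = (J + O)*J = J*(J + O))
j = -828/8669 (j = -92*(-92 + 56)/(-34676) = -92*(-36)*(-1/34676) = 3312*(-1/34676) = -828/8669 ≈ -0.095513)
k = 44330 (k = -(-1)*88660/2 = -½*(-88660) = 44330)
j - k = -828/8669 - 1*44330 = -828/8669 - 44330 = -384297598/8669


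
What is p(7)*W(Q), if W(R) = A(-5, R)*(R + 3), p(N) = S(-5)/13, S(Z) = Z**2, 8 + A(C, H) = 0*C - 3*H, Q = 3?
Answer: -2550/13 ≈ -196.15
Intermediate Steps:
A(C, H) = -8 - 3*H (A(C, H) = -8 + (0*C - 3*H) = -8 + (0 - 3*H) = -8 - 3*H)
p(N) = 25/13 (p(N) = (-5)**2/13 = 25*(1/13) = 25/13)
W(R) = (-8 - 3*R)*(3 + R) (W(R) = (-8 - 3*R)*(R + 3) = (-8 - 3*R)*(3 + R))
p(7)*W(Q) = 25*(-(3 + 3)*(8 + 3*3))/13 = 25*(-1*6*(8 + 9))/13 = 25*(-1*6*17)/13 = (25/13)*(-102) = -2550/13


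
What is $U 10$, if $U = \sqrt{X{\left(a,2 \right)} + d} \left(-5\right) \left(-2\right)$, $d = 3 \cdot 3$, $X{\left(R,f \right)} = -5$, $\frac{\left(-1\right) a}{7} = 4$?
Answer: $200$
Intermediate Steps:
$a = -28$ ($a = \left(-7\right) 4 = -28$)
$d = 9$
$U = 20$ ($U = \sqrt{-5 + 9} \left(-5\right) \left(-2\right) = \sqrt{4} \left(-5\right) \left(-2\right) = 2 \left(-5\right) \left(-2\right) = \left(-10\right) \left(-2\right) = 20$)
$U 10 = 20 \cdot 10 = 200$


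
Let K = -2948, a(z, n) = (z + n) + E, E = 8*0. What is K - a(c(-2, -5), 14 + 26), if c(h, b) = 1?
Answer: -2989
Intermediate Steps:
E = 0
a(z, n) = n + z (a(z, n) = (z + n) + 0 = (n + z) + 0 = n + z)
K - a(c(-2, -5), 14 + 26) = -2948 - ((14 + 26) + 1) = -2948 - (40 + 1) = -2948 - 1*41 = -2948 - 41 = -2989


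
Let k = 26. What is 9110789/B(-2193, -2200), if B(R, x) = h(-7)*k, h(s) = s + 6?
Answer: -9110789/26 ≈ -3.5042e+5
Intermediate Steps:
h(s) = 6 + s
B(R, x) = -26 (B(R, x) = (6 - 7)*26 = -1*26 = -26)
9110789/B(-2193, -2200) = 9110789/(-26) = 9110789*(-1/26) = -9110789/26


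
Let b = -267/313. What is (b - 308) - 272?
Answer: -181807/313 ≈ -580.85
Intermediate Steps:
b = -267/313 (b = -267*1/313 = -267/313 ≈ -0.85303)
(b - 308) - 272 = (-267/313 - 308) - 272 = -96671/313 - 272 = -181807/313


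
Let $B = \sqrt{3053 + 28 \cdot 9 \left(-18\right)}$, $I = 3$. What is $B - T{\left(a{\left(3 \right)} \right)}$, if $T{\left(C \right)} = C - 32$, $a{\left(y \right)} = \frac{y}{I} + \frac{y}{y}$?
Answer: $30 + i \sqrt{1483} \approx 30.0 + 38.51 i$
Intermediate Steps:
$a{\left(y \right)} = 1 + \frac{y}{3}$ ($a{\left(y \right)} = \frac{y}{3} + \frac{y}{y} = y \frac{1}{3} + 1 = \frac{y}{3} + 1 = 1 + \frac{y}{3}$)
$T{\left(C \right)} = -32 + C$
$B = i \sqrt{1483}$ ($B = \sqrt{3053 + 252 \left(-18\right)} = \sqrt{3053 - 4536} = \sqrt{-1483} = i \sqrt{1483} \approx 38.51 i$)
$B - T{\left(a{\left(3 \right)} \right)} = i \sqrt{1483} - \left(-32 + \left(1 + \frac{1}{3} \cdot 3\right)\right) = i \sqrt{1483} - \left(-32 + \left(1 + 1\right)\right) = i \sqrt{1483} - \left(-32 + 2\right) = i \sqrt{1483} - -30 = i \sqrt{1483} + 30 = 30 + i \sqrt{1483}$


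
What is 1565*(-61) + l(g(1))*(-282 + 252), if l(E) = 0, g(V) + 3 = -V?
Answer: -95465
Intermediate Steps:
g(V) = -3 - V
1565*(-61) + l(g(1))*(-282 + 252) = 1565*(-61) + 0*(-282 + 252) = -95465 + 0*(-30) = -95465 + 0 = -95465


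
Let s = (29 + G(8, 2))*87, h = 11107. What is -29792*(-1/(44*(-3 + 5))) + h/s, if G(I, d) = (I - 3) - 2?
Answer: 361717/1056 ≈ 342.54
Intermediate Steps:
G(I, d) = -5 + I (G(I, d) = (-3 + I) - 2 = -5 + I)
s = 2784 (s = (29 + (-5 + 8))*87 = (29 + 3)*87 = 32*87 = 2784)
-29792*(-1/(44*(-3 + 5))) + h/s = -29792*(-1/(44*(-3 + 5))) + 11107/2784 = -29792/((-44*2)) + 11107*(1/2784) = -29792/(-88) + 383/96 = -29792*(-1/88) + 383/96 = 3724/11 + 383/96 = 361717/1056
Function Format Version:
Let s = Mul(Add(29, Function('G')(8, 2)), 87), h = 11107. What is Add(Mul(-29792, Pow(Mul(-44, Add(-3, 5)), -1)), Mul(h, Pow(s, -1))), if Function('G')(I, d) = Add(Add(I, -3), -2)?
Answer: Rational(361717, 1056) ≈ 342.54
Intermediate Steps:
Function('G')(I, d) = Add(-5, I) (Function('G')(I, d) = Add(Add(-3, I), -2) = Add(-5, I))
s = 2784 (s = Mul(Add(29, Add(-5, 8)), 87) = Mul(Add(29, 3), 87) = Mul(32, 87) = 2784)
Add(Mul(-29792, Pow(Mul(-44, Add(-3, 5)), -1)), Mul(h, Pow(s, -1))) = Add(Mul(-29792, Pow(Mul(-44, Add(-3, 5)), -1)), Mul(11107, Pow(2784, -1))) = Add(Mul(-29792, Pow(Mul(-44, 2), -1)), Mul(11107, Rational(1, 2784))) = Add(Mul(-29792, Pow(-88, -1)), Rational(383, 96)) = Add(Mul(-29792, Rational(-1, 88)), Rational(383, 96)) = Add(Rational(3724, 11), Rational(383, 96)) = Rational(361717, 1056)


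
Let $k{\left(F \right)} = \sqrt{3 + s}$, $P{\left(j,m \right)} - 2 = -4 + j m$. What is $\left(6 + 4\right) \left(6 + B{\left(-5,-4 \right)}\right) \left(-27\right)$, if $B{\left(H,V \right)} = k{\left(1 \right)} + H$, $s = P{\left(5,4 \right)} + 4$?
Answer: $-1620$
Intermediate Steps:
$P{\left(j,m \right)} = -2 + j m$ ($P{\left(j,m \right)} = 2 + \left(-4 + j m\right) = -2 + j m$)
$s = 22$ ($s = \left(-2 + 5 \cdot 4\right) + 4 = \left(-2 + 20\right) + 4 = 18 + 4 = 22$)
$k{\left(F \right)} = 5$ ($k{\left(F \right)} = \sqrt{3 + 22} = \sqrt{25} = 5$)
$B{\left(H,V \right)} = 5 + H$
$\left(6 + 4\right) \left(6 + B{\left(-5,-4 \right)}\right) \left(-27\right) = \left(6 + 4\right) \left(6 + \left(5 - 5\right)\right) \left(-27\right) = 10 \left(6 + 0\right) \left(-27\right) = 10 \cdot 6 \left(-27\right) = 60 \left(-27\right) = -1620$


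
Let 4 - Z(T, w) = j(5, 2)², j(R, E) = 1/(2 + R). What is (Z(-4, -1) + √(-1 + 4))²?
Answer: 45228/2401 + 390*√3/49 ≈ 32.623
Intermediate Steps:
Z(T, w) = 195/49 (Z(T, w) = 4 - (1/(2 + 5))² = 4 - (1/7)² = 4 - (⅐)² = 4 - 1*1/49 = 4 - 1/49 = 195/49)
(Z(-4, -1) + √(-1 + 4))² = (195/49 + √(-1 + 4))² = (195/49 + √3)²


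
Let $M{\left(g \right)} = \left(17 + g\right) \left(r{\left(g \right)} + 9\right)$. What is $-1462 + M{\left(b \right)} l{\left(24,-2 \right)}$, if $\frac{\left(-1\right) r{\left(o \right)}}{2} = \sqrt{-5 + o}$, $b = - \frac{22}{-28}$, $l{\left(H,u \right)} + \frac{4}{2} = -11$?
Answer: $- \frac{49601}{14} + \frac{3237 i \sqrt{826}}{98} \approx -3542.9 + 949.31 i$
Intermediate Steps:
$l{\left(H,u \right)} = -13$ ($l{\left(H,u \right)} = -2 - 11 = -13$)
$b = \frac{11}{14}$ ($b = \left(-22\right) \left(- \frac{1}{28}\right) = \frac{11}{14} \approx 0.78571$)
$r{\left(o \right)} = - 2 \sqrt{-5 + o}$
$M{\left(g \right)} = \left(9 - 2 \sqrt{-5 + g}\right) \left(17 + g\right)$ ($M{\left(g \right)} = \left(17 + g\right) \left(- 2 \sqrt{-5 + g} + 9\right) = \left(17 + g\right) \left(9 - 2 \sqrt{-5 + g}\right) = \left(9 - 2 \sqrt{-5 + g}\right) \left(17 + g\right)$)
$-1462 + M{\left(b \right)} l{\left(24,-2 \right)} = -1462 + \left(153 - 34 \sqrt{-5 + \frac{11}{14}} + 9 \cdot \frac{11}{14} - \frac{11 \sqrt{-5 + \frac{11}{14}}}{7}\right) \left(-13\right) = -1462 + \left(153 - 34 \sqrt{- \frac{59}{14}} + \frac{99}{14} - \frac{11 \sqrt{- \frac{59}{14}}}{7}\right) \left(-13\right) = -1462 + \left(153 - 34 \frac{i \sqrt{826}}{14} + \frac{99}{14} - \frac{11 \frac{i \sqrt{826}}{14}}{7}\right) \left(-13\right) = -1462 + \left(153 - \frac{17 i \sqrt{826}}{7} + \frac{99}{14} - \frac{11 i \sqrt{826}}{98}\right) \left(-13\right) = -1462 + \left(\frac{2241}{14} - \frac{249 i \sqrt{826}}{98}\right) \left(-13\right) = -1462 - \left(\frac{29133}{14} - \frac{3237 i \sqrt{826}}{98}\right) = - \frac{49601}{14} + \frac{3237 i \sqrt{826}}{98}$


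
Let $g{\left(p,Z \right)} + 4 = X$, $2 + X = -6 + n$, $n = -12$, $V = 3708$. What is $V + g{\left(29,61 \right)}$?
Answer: $3684$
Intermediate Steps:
$X = -20$ ($X = -2 - 18 = -20$)
$g{\left(p,Z \right)} = -24$ ($g{\left(p,Z \right)} = -4 - 20 = -24$)
$V + g{\left(29,61 \right)} = 3708 - 24 = 3684$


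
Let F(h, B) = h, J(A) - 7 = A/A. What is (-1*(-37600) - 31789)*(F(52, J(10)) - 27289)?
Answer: -158274207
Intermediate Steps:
J(A) = 8 (J(A) = 7 + A/A = 7 + 1 = 8)
(-1*(-37600) - 31789)*(F(52, J(10)) - 27289) = (-1*(-37600) - 31789)*(52 - 27289) = (37600 - 31789)*(-27237) = 5811*(-27237) = -158274207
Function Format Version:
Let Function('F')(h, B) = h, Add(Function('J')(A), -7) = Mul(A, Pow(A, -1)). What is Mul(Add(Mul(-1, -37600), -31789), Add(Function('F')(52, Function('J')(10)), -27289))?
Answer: -158274207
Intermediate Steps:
Function('J')(A) = 8 (Function('J')(A) = Add(7, Mul(A, Pow(A, -1))) = Add(7, 1) = 8)
Mul(Add(Mul(-1, -37600), -31789), Add(Function('F')(52, Function('J')(10)), -27289)) = Mul(Add(Mul(-1, -37600), -31789), Add(52, -27289)) = Mul(Add(37600, -31789), -27237) = Mul(5811, -27237) = -158274207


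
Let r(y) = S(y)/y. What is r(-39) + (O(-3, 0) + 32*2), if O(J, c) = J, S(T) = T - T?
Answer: 61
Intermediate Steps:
S(T) = 0
r(y) = 0 (r(y) = 0/y = 0)
r(-39) + (O(-3, 0) + 32*2) = 0 + (-3 + 32*2) = 0 + (-3 + 64) = 0 + 61 = 61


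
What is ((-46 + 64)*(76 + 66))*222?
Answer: 567432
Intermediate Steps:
((-46 + 64)*(76 + 66))*222 = (18*142)*222 = 2556*222 = 567432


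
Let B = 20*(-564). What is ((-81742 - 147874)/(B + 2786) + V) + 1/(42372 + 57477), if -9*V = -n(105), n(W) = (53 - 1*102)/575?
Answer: 19767556420126/731501262675 ≈ 27.023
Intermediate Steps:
B = -11280
n(W) = -49/575 (n(W) = (53 - 102)*(1/575) = -49*1/575 = -49/575)
V = -49/5175 (V = -(-1)*(-49)/(9*575) = -⅑*49/575 = -49/5175 ≈ -0.0094686)
((-81742 - 147874)/(B + 2786) + V) + 1/(42372 + 57477) = ((-81742 - 147874)/(-11280 + 2786) - 49/5175) + 1/(42372 + 57477) = (-229616/(-8494) - 49/5175) + 1/99849 = (-229616*(-1/8494) - 49/5175) + 1/99849 = (114808/4247 - 49/5175) + 1/99849 = 593923297/21978225 + 1/99849 = 19767556420126/731501262675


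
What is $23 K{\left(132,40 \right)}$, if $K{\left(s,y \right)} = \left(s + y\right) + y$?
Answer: $4876$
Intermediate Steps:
$K{\left(s,y \right)} = s + 2 y$
$23 K{\left(132,40 \right)} = 23 \left(132 + 2 \cdot 40\right) = 23 \left(132 + 80\right) = 23 \cdot 212 = 4876$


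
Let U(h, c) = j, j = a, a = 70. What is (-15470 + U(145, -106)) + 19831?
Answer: 4431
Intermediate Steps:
j = 70
U(h, c) = 70
(-15470 + U(145, -106)) + 19831 = (-15470 + 70) + 19831 = -15400 + 19831 = 4431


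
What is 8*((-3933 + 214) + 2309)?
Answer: -11280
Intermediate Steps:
8*((-3933 + 214) + 2309) = 8*(-3719 + 2309) = 8*(-1410) = -11280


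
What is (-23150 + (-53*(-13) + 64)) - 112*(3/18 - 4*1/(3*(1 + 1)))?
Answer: -22341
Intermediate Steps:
(-23150 + (-53*(-13) + 64)) - 112*(3/18 - 4*1/(3*(1 + 1))) = (-23150 + (689 + 64)) - 112*(3*(1/18) - 4/(2*3)) = (-23150 + 753) - 112*(1/6 - 4/6) = -22397 - 112*(1/6 - 4*1/6) = -22397 - 112*(1/6 - 2/3) = -22397 - 112*(-1)/2 = -22397 - 1*(-56) = -22397 + 56 = -22341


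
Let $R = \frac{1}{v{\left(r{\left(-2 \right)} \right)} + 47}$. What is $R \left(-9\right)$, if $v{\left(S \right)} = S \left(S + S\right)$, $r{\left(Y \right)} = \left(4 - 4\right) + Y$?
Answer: $- \frac{9}{55} \approx -0.16364$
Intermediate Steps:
$r{\left(Y \right)} = Y$ ($r{\left(Y \right)} = \left(4 - 4\right) + Y = 0 + Y = Y$)
$v{\left(S \right)} = 2 S^{2}$ ($v{\left(S \right)} = S 2 S = 2 S^{2}$)
$R = \frac{1}{55}$ ($R = \frac{1}{2 \left(-2\right)^{2} + 47} = \frac{1}{2 \cdot 4 + 47} = \frac{1}{8 + 47} = \frac{1}{55} \approx 0.018182$)
$R \left(-9\right) = \frac{1}{55} \left(-9\right) = - \frac{9}{55}$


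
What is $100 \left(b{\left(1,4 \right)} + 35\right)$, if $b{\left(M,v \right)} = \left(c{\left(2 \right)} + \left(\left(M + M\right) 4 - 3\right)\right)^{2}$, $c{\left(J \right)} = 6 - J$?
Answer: $11600$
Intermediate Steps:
$b{\left(M,v \right)} = \left(1 + 8 M\right)^{2}$ ($b{\left(M,v \right)} = \left(\left(6 - 2\right) + \left(\left(M + M\right) 4 - 3\right)\right)^{2} = \left(\left(6 - 2\right) + \left(2 M 4 - 3\right)\right)^{2} = \left(4 + \left(8 M - 3\right)\right)^{2} = \left(4 + \left(-3 + 8 M\right)\right)^{2} = \left(1 + 8 M\right)^{2}$)
$100 \left(b{\left(1,4 \right)} + 35\right) = 100 \left(\left(1 + 8 \cdot 1\right)^{2} + 35\right) = 100 \left(\left(1 + 8\right)^{2} + 35\right) = 100 \left(9^{2} + 35\right) = 100 \left(81 + 35\right) = 100 \cdot 116 = 11600$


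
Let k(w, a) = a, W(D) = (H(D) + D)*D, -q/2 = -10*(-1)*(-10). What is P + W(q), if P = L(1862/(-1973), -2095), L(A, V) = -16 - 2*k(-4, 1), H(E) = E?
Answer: 79982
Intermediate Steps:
q = 200 (q = -2*(-10*(-1))*(-10) = -20*(-10) = -2*(-100) = 200)
W(D) = 2*D² (W(D) = (D + D)*D = (2*D)*D = 2*D²)
L(A, V) = -18 (L(A, V) = -16 - 2*1 = -16 - 2 = -18)
P = -18
P + W(q) = -18 + 2*200² = -18 + 2*40000 = -18 + 80000 = 79982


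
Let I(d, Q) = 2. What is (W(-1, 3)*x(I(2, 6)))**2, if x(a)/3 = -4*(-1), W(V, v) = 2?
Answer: 576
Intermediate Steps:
x(a) = 12 (x(a) = 3*(-4*(-1)) = 3*4 = 12)
(W(-1, 3)*x(I(2, 6)))**2 = (2*12)**2 = 24**2 = 576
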